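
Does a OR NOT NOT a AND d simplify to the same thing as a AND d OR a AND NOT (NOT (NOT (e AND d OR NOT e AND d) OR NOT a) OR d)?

E1: a OR NOT NOT a AND d
    = a OR a AND d
    = a
E2: a AND d OR a AND NOT (NOT (NOT (e AND d OR NOT e AND d) OR NOT a) OR d)
    = a AND d OR a AND NOT (NOT (NOT d OR NOT a) OR d)
    = a AND d OR a AND NOT (d AND a OR d)
    = a AND d OR a AND NOT d
    = a
Both reduce to a, so they are equivalent.

Yes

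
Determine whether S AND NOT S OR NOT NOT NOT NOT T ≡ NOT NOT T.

E1: S AND NOT S OR NOT NOT NOT NOT T
    = NOT NOT NOT NOT T   [complement / identity]
    = NOT NOT T   [double negation]
    = T   [double negation]
E2: NOT NOT T
    = T   [double negation]
Both reduce to T, so they are equivalent.

Yes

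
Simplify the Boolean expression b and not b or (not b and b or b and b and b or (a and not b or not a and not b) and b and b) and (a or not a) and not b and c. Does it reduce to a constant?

b and not b or (not b and b or b and b and b or (a and not b or not a and not b) and b and b) and (a or not a) and not b and c
= b and not b or (not b and b or b and b and b or not b and b and b) and (a or not a) and not b and c   [distribution]
= b and not b or (not b and b or b and b) and (a or not a) and not b and c   [distribution]
= b and not b or b and (a or not a) and not b and c   [distribution]
= b and not b or b and not b and c   [complement / identity]
= b and not b   [absorption]
= False   [complement]

False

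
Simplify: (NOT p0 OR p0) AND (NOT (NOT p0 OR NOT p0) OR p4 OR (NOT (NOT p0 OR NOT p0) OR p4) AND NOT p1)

p0 OR p4

(NOT p0 OR p0) AND (NOT (NOT p0 OR NOT p0) OR p4 OR (NOT (NOT p0 OR NOT p0) OR p4) AND NOT p1)
= (NOT p0 OR p0) AND (NOT (NOT p0 OR NOT p0) OR p4)   [absorption]
= NOT (NOT p0 OR NOT p0) OR p4   [complement / identity]
= p0 AND p0 OR p4   [De Morgan]
= p0 OR p4   [idempotence]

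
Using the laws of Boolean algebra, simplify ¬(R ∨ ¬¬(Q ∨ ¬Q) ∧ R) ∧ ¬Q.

¬(R ∨ ¬¬(Q ∨ ¬Q) ∧ R) ∧ ¬Q
= ¬(R ∨ (Q ∨ ¬Q) ∧ R) ∧ ¬Q   (double negation)
= ¬(R ∨ R) ∧ ¬Q   (complement / identity)
= ¬R ∧ ¬Q   (idempotence)

¬R ∧ ¬Q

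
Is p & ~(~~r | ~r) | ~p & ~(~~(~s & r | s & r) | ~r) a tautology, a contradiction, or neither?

contradiction

p & ~(~~r | ~r) | ~p & ~(~~(~s & r | s & r) | ~r)
= p & ~(~~r | ~r) | ~p & ~(~~r | ~r)   — distribution
= ~(~~r | ~r)   — distribution
= ~r & r   — De Morgan
= 0   — complement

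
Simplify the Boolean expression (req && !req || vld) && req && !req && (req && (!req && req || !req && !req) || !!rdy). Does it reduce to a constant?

(req && !req || vld) && req && !req && (req && (!req && req || !req && !req) || !!rdy)
= (req && !req || vld) && req && !req && (req && !req || !!rdy)
= req && !req && (req && !req || !!rdy)
= req && !req && (req && !req || rdy)
= req && !req
= false

false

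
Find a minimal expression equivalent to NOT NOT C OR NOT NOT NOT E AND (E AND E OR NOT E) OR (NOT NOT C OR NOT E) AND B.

C OR NOT E

NOT NOT C OR NOT NOT NOT E AND (E AND E OR NOT E) OR (NOT NOT C OR NOT E) AND B
= NOT NOT C OR NOT NOT NOT E AND (E OR NOT E) OR (NOT NOT C OR NOT E) AND B   (idempotence)
= NOT NOT C OR NOT NOT NOT E OR (NOT NOT C OR NOT E) AND B   (complement / identity)
= NOT NOT C OR NOT E OR (NOT NOT C OR NOT E) AND B   (double negation)
= NOT NOT C OR NOT E   (absorption)
= C OR NOT E   (double negation)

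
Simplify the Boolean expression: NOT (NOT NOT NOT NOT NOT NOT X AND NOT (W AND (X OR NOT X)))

NOT X OR W

NOT (NOT NOT NOT NOT NOT NOT X AND NOT (W AND (X OR NOT X)))
= NOT (NOT NOT NOT NOT X AND NOT (W AND (X OR NOT X)))   (double negation)
= NOT (NOT NOT NOT NOT X AND NOT W)   (complement / identity)
= NOT NOT NOT X OR W   (De Morgan)
= NOT X OR W   (double negation)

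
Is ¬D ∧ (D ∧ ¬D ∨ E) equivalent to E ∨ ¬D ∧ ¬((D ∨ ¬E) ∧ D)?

E1: ¬D ∧ (D ∧ ¬D ∨ E)
    = ¬D ∧ E   — complement / identity
E2: E ∨ ¬D ∧ ¬((D ∨ ¬E) ∧ D)
    = E ∨ ¬D ∧ ¬D   — absorption
    = E ∨ ¬D   — idempotence
These differ: at D=0, E=0, E1 = 0 but E2 = 1.

No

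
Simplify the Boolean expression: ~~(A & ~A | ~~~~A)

~~(A & ~A | ~~~~A)
= ~~~~~~A   [complement / identity]
= ~~~~A   [double negation]
= ~~A   [double negation]
= A   [double negation]

A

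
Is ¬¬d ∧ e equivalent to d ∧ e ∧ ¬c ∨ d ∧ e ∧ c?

E1: ¬¬d ∧ e
    = d ∧ e   — double negation
E2: d ∧ e ∧ ¬c ∨ d ∧ e ∧ c
    = d ∧ e   — distribution
Both reduce to d ∧ e, so they are equivalent.

Yes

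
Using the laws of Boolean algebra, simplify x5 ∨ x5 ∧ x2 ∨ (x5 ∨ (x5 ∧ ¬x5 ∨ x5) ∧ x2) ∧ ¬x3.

x5 ∨ x5 ∧ x2 ∨ (x5 ∨ (x5 ∧ ¬x5 ∨ x5) ∧ x2) ∧ ¬x3
= x5 ∨ x5 ∧ x2 ∨ (x5 ∨ x5 ∧ x2) ∧ ¬x3   — complement / identity
= x5 ∨ x5 ∧ x2   — absorption
= x5   — absorption

x5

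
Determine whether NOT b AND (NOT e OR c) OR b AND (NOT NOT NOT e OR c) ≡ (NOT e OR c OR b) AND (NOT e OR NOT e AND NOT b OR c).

E1: NOT b AND (NOT e OR c) OR b AND (NOT NOT NOT e OR c)
    = NOT b AND (NOT e OR c) OR b AND (NOT e OR c)   (double negation)
    = NOT e OR c   (distribution)
E2: (NOT e OR c OR b) AND (NOT e OR NOT e AND NOT b OR c)
    = (NOT e OR c OR b) AND (NOT e OR c)   (absorption)
    = NOT e OR c   (absorption)
Both reduce to NOT e OR c, so they are equivalent.

Yes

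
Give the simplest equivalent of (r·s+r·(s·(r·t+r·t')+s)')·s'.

r·s'

(r·s+r·(s·(r·t+r·t')+s)')·s'
= (r·s+r·(s·r+s)')·s'   — distribution
= (r·s+r·s')·s'   — absorption
= r·s'   — distribution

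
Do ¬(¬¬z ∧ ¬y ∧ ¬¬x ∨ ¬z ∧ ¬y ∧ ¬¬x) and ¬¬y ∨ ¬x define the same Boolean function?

E1: ¬(¬¬z ∧ ¬y ∧ ¬¬x ∨ ¬z ∧ ¬y ∧ ¬¬x)
    = ¬(z ∧ ¬y ∧ ¬¬x ∨ ¬z ∧ ¬y ∧ ¬¬x)   (double negation)
    = ¬(¬y ∧ ¬¬x)   (distribution)
    = y ∨ ¬x   (De Morgan)
E2: ¬¬y ∨ ¬x
    = y ∨ ¬x   (double negation)
Both reduce to y ∨ ¬x, so they are equivalent.

Yes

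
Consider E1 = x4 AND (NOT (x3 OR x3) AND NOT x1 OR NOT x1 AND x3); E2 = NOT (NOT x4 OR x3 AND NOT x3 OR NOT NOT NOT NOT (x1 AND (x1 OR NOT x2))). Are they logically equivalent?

Yes

E1: x4 AND (NOT (x3 OR x3) AND NOT x1 OR NOT x1 AND x3)
    = x4 AND (NOT x3 AND NOT x1 OR NOT x1 AND x3)   [idempotence]
    = x4 AND NOT x1   [distribution]
E2: NOT (NOT x4 OR x3 AND NOT x3 OR NOT NOT NOT NOT (x1 AND (x1 OR NOT x2)))
    = NOT (NOT x4 OR NOT NOT NOT NOT (x1 AND (x1 OR NOT x2)))   [complement / identity]
    = x4 AND NOT NOT NOT (x1 AND (x1 OR NOT x2))   [De Morgan]
    = x4 AND NOT (x1 AND (x1 OR NOT x2))   [double negation]
    = x4 AND NOT x1   [absorption]
Both reduce to x4 AND NOT x1, so they are equivalent.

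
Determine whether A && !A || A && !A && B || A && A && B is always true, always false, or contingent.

contingent

A && !A || A && !A && B || A && A && B
= A && !A && B || A && A && B   (complement / identity)
= (!A && B || A && B) && A   (distribution)
= B && A   (distribution)
This depends on A, B, so it is not a constant.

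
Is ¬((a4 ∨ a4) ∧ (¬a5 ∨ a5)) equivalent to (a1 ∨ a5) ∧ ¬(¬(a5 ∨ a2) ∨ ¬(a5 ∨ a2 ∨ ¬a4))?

E1: ¬((a4 ∨ a4) ∧ (¬a5 ∨ a5))
    = ¬(a4 ∧ (¬a5 ∨ a5))
    = ¬a4
E2: (a1 ∨ a5) ∧ ¬(¬(a5 ∨ a2) ∨ ¬(a5 ∨ a2 ∨ ¬a4))
    = (a1 ∨ a5) ∧ (a5 ∨ a2) ∧ (a5 ∨ a2 ∨ ¬a4)
    = (a1 ∨ a5) ∧ (a5 ∨ a2)
    = a5 ∨ a1 ∧ a2
These differ: at a1=1, a2=1, a4=1, a5=0, E1 = 0 but E2 = 1.

No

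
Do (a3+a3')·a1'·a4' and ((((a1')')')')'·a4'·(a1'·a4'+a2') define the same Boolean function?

Yes

E1: (a3+a3')·a1'·a4'
    = a1'·a4'   [complement / identity]
E2: ((((a1')')')')'·a4'·(a1'·a4'+a2')
    = ((a1')')'·a4'·(a1'·a4'+a2')   [double negation]
    = a1'·a4'·(a1'·a4'+a2')   [double negation]
    = a1'·a4'   [absorption]
Both reduce to a1'·a4', so they are equivalent.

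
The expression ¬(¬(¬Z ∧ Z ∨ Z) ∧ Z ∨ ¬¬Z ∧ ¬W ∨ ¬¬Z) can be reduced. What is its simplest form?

¬Z

¬(¬(¬Z ∧ Z ∨ Z) ∧ Z ∨ ¬¬Z ∧ ¬W ∨ ¬¬Z)
= ¬(¬(¬Z ∧ Z ∨ Z) ∧ Z ∨ ¬¬Z)   — absorption
= ¬(¬Z ∧ Z ∨ ¬¬Z)   — complement / identity
= ¬¬¬Z   — complement / identity
= ¬Z   — double negation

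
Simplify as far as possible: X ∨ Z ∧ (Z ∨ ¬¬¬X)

X ∨ Z ∧ (Z ∨ ¬¬¬X)
= X ∨ Z ∧ (Z ∨ ¬X)   (double negation)
= X ∨ Z   (absorption)

X ∨ Z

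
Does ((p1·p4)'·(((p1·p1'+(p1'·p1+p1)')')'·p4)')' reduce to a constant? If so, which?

((p1·p4)'·(((p1·p1'+(p1'·p1+p1)')')'·p4)')'
= ((p1·p4)'·(((p1·p1'+p1')')'·p4)')'
= ((p1·p4)'·(((p1')')'·p4)')'
= ((p1·p4)'·(p1'·p4)')'
= p1·p4+p1'·p4
= p4
This depends on p4, so it is not a constant.

no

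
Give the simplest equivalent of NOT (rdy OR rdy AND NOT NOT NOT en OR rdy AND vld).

NOT rdy

NOT (rdy OR rdy AND NOT NOT NOT en OR rdy AND vld)
= NOT (rdy OR rdy AND NOT en OR rdy AND vld)   [double negation]
= NOT (rdy OR rdy AND vld)   [absorption]
= NOT rdy   [absorption]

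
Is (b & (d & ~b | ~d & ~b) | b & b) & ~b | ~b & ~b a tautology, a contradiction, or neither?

neither

(b & (d & ~b | ~d & ~b) | b & b) & ~b | ~b & ~b
= (b & ~b | b & b) & ~b | ~b & ~b
= b & ~b | ~b & ~b
= ~b
This depends on b, so it is not a constant.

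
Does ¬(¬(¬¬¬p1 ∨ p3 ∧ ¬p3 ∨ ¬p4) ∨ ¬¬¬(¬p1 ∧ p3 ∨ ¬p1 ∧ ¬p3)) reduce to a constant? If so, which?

no

¬(¬(¬¬¬p1 ∨ p3 ∧ ¬p3 ∨ ¬p4) ∨ ¬¬¬(¬p1 ∧ p3 ∨ ¬p1 ∧ ¬p3))
= ¬(¬(¬¬¬p1 ∨ p3 ∧ ¬p3 ∨ ¬p4) ∨ ¬¬¬¬p1)   [distribution]
= (¬¬¬p1 ∨ p3 ∧ ¬p3 ∨ ¬p4) ∧ ¬¬¬p1   [De Morgan]
= (¬¬¬p1 ∨ ¬p4) ∧ ¬¬¬p1   [complement / identity]
= ¬¬¬p1   [absorption]
= ¬p1   [double negation]
This depends on p1, so it is not a constant.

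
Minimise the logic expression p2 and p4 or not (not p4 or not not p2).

p2 and p4 or not (not p4 or not not p2)
= p2 and p4 or p4 and not p2   [De Morgan]
= p4   [distribution]

p4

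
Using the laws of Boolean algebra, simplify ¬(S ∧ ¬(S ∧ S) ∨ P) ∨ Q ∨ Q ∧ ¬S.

¬P ∨ Q

¬(S ∧ ¬(S ∧ S) ∨ P) ∨ Q ∨ Q ∧ ¬S
= ¬(S ∧ ¬S ∨ P) ∨ Q ∨ Q ∧ ¬S   — idempotence
= ¬P ∨ Q ∨ Q ∧ ¬S   — complement / identity
= ¬P ∨ Q   — absorption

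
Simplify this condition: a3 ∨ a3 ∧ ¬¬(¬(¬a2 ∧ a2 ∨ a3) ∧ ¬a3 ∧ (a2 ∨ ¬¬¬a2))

a3 ∨ a3 ∧ ¬¬(¬(¬a2 ∧ a2 ∨ a3) ∧ ¬a3 ∧ (a2 ∨ ¬¬¬a2))
= a3 ∨ a3 ∧ ¬(¬a2 ∧ a2 ∨ a3) ∧ ¬a3 ∧ (a2 ∨ ¬¬¬a2)   [double negation]
= a3 ∨ a3 ∧ ¬(¬a2 ∧ a2 ∨ a3) ∧ ¬a3 ∧ (a2 ∨ ¬a2)   [double negation]
= a3 ∨ a3 ∧ ¬a3 ∧ ¬a3 ∧ (a2 ∨ ¬a2)   [complement / identity]
= a3 ∨ a3 ∧ ¬a3 ∧ ¬a3   [complement / identity]
= a3 ∨ a3 ∧ ¬a3   [idempotence]
= a3   [complement / identity]

a3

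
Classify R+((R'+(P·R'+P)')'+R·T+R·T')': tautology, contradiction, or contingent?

R+((R'+(P·R'+P)')'+R·T+R·T')'
= R+(R·(P·R'+P)+R·T+R·T')'   [De Morgan]
= R+(R·P+R·T+R·T')'   [absorption]
= R+(R·P+R)'   [distribution]
= R+R'   [absorption]
= 1   [complement]

tautology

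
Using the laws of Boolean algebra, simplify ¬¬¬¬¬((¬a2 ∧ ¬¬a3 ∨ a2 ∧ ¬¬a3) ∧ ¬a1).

¬¬¬¬¬((¬a2 ∧ ¬¬a3 ∨ a2 ∧ ¬¬a3) ∧ ¬a1)
= ¬¬¬¬¬(¬¬a3 ∧ ¬a1)   [distribution]
= ¬¬¬¬(¬a3 ∨ a1)   [De Morgan]
= ¬¬(¬a3 ∨ a1)   [double negation]
= ¬a3 ∨ a1   [double negation]

¬a3 ∨ a1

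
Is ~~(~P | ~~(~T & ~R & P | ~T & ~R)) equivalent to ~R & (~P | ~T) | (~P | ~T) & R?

E1: ~~(~P | ~~(~T & ~R & P | ~T & ~R))
    = ~P | ~~(~T & ~R & P | ~T & ~R)   — double negation
    = ~P | ~~(~T & ~R)   — absorption
    = ~P | ~T & ~R   — double negation
E2: ~R & (~P | ~T) | (~P | ~T) & R
    = ~P | ~T   — distribution
These differ: at P=1, R=1, T=0, E1 = 0 but E2 = 1.

No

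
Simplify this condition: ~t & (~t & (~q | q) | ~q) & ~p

~t & (~t & (~q | q) | ~q) & ~p
= ~t & (~t | ~q) & ~p
= ~t & ~p

~t & ~p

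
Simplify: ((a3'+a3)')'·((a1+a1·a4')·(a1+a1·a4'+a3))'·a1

((a3'+a3)')'·((a1+a1·a4')·(a1+a1·a4'+a3))'·a1
= (a3'+a3)·((a1+a1·a4')·(a1+a1·a4'+a3))'·a1
= ((a1+a1·a4')·(a1+a1·a4'+a3))'·a1
= (a1+a1·a4')'·a1
= a1'·a1
= 0

0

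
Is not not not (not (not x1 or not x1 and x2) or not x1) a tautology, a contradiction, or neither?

not not not (not (not x1 or not x1 and x2) or not x1)
= not (not (not x1 or not x1 and x2) or not x1)   — double negation
= (not x1 or not x1 and x2) and x1   — De Morgan
= not x1 and x1   — absorption
= False   — complement

contradiction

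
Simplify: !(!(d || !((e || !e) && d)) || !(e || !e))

!(!(d || !((e || !e) && d)) || !(e || !e))
= (d || !((e || !e) && d)) && (e || !e)   [De Morgan]
= d || !((e || !e) && d)   [complement / identity]
= d || !d   [complement / identity]
= true   [complement]

true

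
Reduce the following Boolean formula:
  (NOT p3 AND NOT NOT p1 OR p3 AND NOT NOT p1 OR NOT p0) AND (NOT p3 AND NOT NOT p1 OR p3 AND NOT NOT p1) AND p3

p1 AND p3

(NOT p3 AND NOT NOT p1 OR p3 AND NOT NOT p1 OR NOT p0) AND (NOT p3 AND NOT NOT p1 OR p3 AND NOT NOT p1) AND p3
= (NOT p3 AND NOT NOT p1 OR p3 AND NOT NOT p1) AND p3   — absorption
= NOT NOT p1 AND p3   — distribution
= p1 AND p3   — double negation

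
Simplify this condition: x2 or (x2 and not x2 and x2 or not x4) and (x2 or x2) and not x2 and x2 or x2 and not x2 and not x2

x2

x2 or (x2 and not x2 and x2 or not x4) and (x2 or x2) and not x2 and x2 or x2 and not x2 and not x2
= x2 or (x2 and not x2 and x2 or not x4) and x2 and not x2 and x2 or x2 and not x2 and not x2
= x2 or x2 and not x2 and x2 or x2 and not x2 and not x2
= x2 or x2 and not x2
= x2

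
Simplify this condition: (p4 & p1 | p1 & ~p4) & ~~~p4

(p4 & p1 | p1 & ~p4) & ~~~p4
= p1 & ~~~p4   — distribution
= p1 & ~p4   — double negation

p1 & ~p4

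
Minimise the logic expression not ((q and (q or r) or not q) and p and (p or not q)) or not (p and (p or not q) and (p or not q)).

not ((q and (q or r) or not q) and p and (p or not q)) or not (p and (p or not q) and (p or not q))
= not ((q or not q) and p and (p or not q)) or not (p and (p or not q) and (p or not q))
= not ((q or not q) and p and (p or not q)) or not (p and (p or not q))
= not (p and (p or not q)) or not (p and (p or not q))
= not (p and (p or not q))
= not p

not p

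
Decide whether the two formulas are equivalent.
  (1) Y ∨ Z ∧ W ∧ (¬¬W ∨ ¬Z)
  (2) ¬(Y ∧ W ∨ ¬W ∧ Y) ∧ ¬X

No

E1: Y ∨ Z ∧ W ∧ (¬¬W ∨ ¬Z)
    = Y ∨ Z ∧ W ∧ (W ∨ ¬Z)   (double negation)
    = Y ∨ Z ∧ W   (absorption)
E2: ¬(Y ∧ W ∨ ¬W ∧ Y) ∧ ¬X
    = ¬Y ∧ ¬X   (distribution)
These differ: at W=1, X=1, Y=1, Z=0, E1 = 1 but E2 = 0.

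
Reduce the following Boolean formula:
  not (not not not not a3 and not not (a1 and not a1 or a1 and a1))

not a3 or not a1

not (not not not not a3 and not not (a1 and not a1 or a1 and a1))
= not (not not not not a3 and not not a1)   (distribution)
= not (not not a3 and not not a1)   (double negation)
= not a3 or not a1   (De Morgan)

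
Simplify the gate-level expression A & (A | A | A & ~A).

A & (A | A | A & ~A)
= A & (A | A & ~A)   (idempotence)
= A & A   (complement / identity)
= A   (idempotence)

A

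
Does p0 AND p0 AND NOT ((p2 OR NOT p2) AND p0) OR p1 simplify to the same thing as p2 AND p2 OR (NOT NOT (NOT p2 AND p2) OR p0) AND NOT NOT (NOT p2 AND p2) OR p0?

No

E1: p0 AND p0 AND NOT ((p2 OR NOT p2) AND p0) OR p1
    = p0 AND p0 AND NOT p0 OR p1
    = p0 AND NOT p0 OR p1
    = p1
E2: p2 AND p2 OR (NOT NOT (NOT p2 AND p2) OR p0) AND NOT NOT (NOT p2 AND p2) OR p0
    = p2 AND p2 OR NOT NOT (NOT p2 AND p2) OR p0
    = p2 AND p2 OR NOT p2 AND p2 OR p0
    = p2 OR p0
These differ: at p0=0, p1=1, p2=0, E1 = 1 but E2 = 0.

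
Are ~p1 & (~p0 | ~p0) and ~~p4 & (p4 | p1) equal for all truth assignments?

E1: ~p1 & (~p0 | ~p0)
    = ~p1 & ~p0   [idempotence]
E2: ~~p4 & (p4 | p1)
    = p4 & (p4 | p1)   [double negation]
    = p4   [absorption]
These differ: at p0=0, p1=1, p4=1, E1 = 0 but E2 = 1.

No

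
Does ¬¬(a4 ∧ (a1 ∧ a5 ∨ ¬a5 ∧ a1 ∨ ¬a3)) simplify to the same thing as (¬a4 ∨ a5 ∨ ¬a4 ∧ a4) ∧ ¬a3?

E1: ¬¬(a4 ∧ (a1 ∧ a5 ∨ ¬a5 ∧ a1 ∨ ¬a3))
    = ¬¬(a4 ∧ (a1 ∨ ¬a3))   — distribution
    = a4 ∧ (a1 ∨ ¬a3)   — double negation
E2: (¬a4 ∨ a5 ∨ ¬a4 ∧ a4) ∧ ¬a3
    = (¬a4 ∨ a5) ∧ ¬a3   — complement / identity
These differ: at a1=1, a3=0, a4=0, a5=1, E1 = 0 but E2 = 1.

No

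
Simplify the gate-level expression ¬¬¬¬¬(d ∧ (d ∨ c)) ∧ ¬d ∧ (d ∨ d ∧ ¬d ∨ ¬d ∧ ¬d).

¬d

¬¬¬¬¬(d ∧ (d ∨ c)) ∧ ¬d ∧ (d ∨ d ∧ ¬d ∨ ¬d ∧ ¬d)
= ¬¬¬¬¬d ∧ ¬d ∧ (d ∨ d ∧ ¬d ∨ ¬d ∧ ¬d)
= ¬¬¬¬¬d ∧ ¬d ∧ (d ∨ ¬d)
= ¬¬¬d ∧ ¬d ∧ (d ∨ ¬d)
= ¬d ∧ ¬d ∧ (d ∨ ¬d)
= ¬d ∧ ¬d
= ¬d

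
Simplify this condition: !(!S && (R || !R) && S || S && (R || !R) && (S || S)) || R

!(!S && (R || !R) && S || S && (R || !R) && (S || S)) || R
= !(!S && (R || !R) && S || S && (R || !R) && S) || R   [idempotence]
= !((!S || S) && (R || !R) && S) || R   [distribution]
= !((!S || S) && S) || R   [complement / identity]
= !S || R   [complement / identity]

!S || R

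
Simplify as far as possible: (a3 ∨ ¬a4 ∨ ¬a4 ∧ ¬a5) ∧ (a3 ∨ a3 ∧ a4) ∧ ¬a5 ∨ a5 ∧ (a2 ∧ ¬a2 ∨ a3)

(a3 ∨ ¬a4 ∨ ¬a4 ∧ ¬a5) ∧ (a3 ∨ a3 ∧ a4) ∧ ¬a5 ∨ a5 ∧ (a2 ∧ ¬a2 ∨ a3)
= (a3 ∨ ¬a4) ∧ (a3 ∨ a3 ∧ a4) ∧ ¬a5 ∨ a5 ∧ (a2 ∧ ¬a2 ∨ a3)   [absorption]
= (a3 ∨ ¬a4) ∧ a3 ∧ ¬a5 ∨ a5 ∧ (a2 ∧ ¬a2 ∨ a3)   [absorption]
= a3 ∧ ¬a5 ∨ a5 ∧ (a2 ∧ ¬a2 ∨ a3)   [absorption]
= a3 ∧ ¬a5 ∨ a5 ∧ a3   [complement / identity]
= a3   [distribution]

a3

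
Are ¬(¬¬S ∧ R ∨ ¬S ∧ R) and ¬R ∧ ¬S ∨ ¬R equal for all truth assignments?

Yes

E1: ¬(¬¬S ∧ R ∨ ¬S ∧ R)
    = ¬(S ∧ R ∨ ¬S ∧ R)   — double negation
    = ¬R   — distribution
E2: ¬R ∧ ¬S ∨ ¬R
    = ¬R   — absorption
Both reduce to ¬R, so they are equivalent.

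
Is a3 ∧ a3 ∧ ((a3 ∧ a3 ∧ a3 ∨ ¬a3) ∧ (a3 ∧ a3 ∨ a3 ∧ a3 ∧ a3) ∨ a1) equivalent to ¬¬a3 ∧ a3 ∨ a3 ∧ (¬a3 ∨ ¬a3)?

E1: a3 ∧ a3 ∧ ((a3 ∧ a3 ∧ a3 ∨ ¬a3) ∧ (a3 ∧ a3 ∨ a3 ∧ a3 ∧ a3) ∨ a1)
    = a3 ∧ a3 ∧ (a3 ∧ a3 ∧ a3 ∨ ¬a3 ∧ a3 ∧ a3 ∨ a1)   — distribution
    = a3 ∧ a3 ∧ (a3 ∧ a3 ∨ a1)   — distribution
    = a3 ∧ a3   — absorption
    = a3   — idempotence
E2: ¬¬a3 ∧ a3 ∨ a3 ∧ (¬a3 ∨ ¬a3)
    = ¬¬a3 ∧ a3 ∨ a3 ∧ ¬a3   — idempotence
    = a3 ∧ a3 ∨ a3 ∧ ¬a3   — double negation
    = a3   — distribution
Both reduce to a3, so they are equivalent.

Yes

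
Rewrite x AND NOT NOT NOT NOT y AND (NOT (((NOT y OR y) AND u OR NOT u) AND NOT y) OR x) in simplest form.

x AND y

x AND NOT NOT NOT NOT y AND (NOT (((NOT y OR y) AND u OR NOT u) AND NOT y) OR x)
= x AND NOT NOT y AND (NOT (((NOT y OR y) AND u OR NOT u) AND NOT y) OR x)   — double negation
= x AND NOT NOT y AND (NOT ((u OR NOT u) AND NOT y) OR x)   — complement / identity
= x AND NOT NOT y AND (NOT NOT y OR x)   — complement / identity
= x AND NOT NOT y   — absorption
= x AND y   — double negation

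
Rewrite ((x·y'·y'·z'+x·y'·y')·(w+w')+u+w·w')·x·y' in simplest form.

x·y'

((x·y'·y'·z'+x·y'·y')·(w+w')+u+w·w')·x·y'
= (x·y'·y'·(w+w')+u+w·w')·x·y'   [absorption]
= (x·y'·y'·(w+w')+u)·x·y'   [complement / identity]
= (x·y'·y'+u)·x·y'   [complement / identity]
= (x·y'+u)·x·y'   [idempotence]
= x·y'   [absorption]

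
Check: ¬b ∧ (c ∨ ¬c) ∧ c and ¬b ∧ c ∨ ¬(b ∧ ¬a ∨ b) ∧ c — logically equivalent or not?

Yes

E1: ¬b ∧ (c ∨ ¬c) ∧ c
    = ¬b ∧ c
E2: ¬b ∧ c ∨ ¬(b ∧ ¬a ∨ b) ∧ c
    = ¬b ∧ c ∨ ¬b ∧ c
    = ¬b ∧ c
Both reduce to ¬b ∧ c, so they are equivalent.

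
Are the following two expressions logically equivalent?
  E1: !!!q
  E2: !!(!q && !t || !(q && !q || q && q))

E1: !!!q
    = !q
E2: !!(!q && !t || !(q && !q || q && q))
    = !!(!q && !t || !q)
    = !!!q
    = !q
Both reduce to !q, so they are equivalent.

Yes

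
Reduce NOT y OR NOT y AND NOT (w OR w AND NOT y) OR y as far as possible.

TRUE

NOT y OR NOT y AND NOT (w OR w AND NOT y) OR y
= NOT y OR NOT y AND NOT w OR y   [absorption]
= NOT y OR y   [absorption]
= TRUE   [complement]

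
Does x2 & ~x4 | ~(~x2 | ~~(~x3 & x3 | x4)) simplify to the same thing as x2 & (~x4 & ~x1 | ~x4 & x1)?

Yes

E1: x2 & ~x4 | ~(~x2 | ~~(~x3 & x3 | x4))
    = x2 & ~x4 | x2 & ~(~x3 & x3 | x4)
    = x2 & ~x4 | x2 & ~x4
    = x2 & ~x4
E2: x2 & (~x4 & ~x1 | ~x4 & x1)
    = x2 & ~x4
Both reduce to x2 & ~x4, so they are equivalent.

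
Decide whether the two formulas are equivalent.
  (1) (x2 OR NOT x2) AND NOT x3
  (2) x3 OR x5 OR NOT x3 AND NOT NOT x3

E1: (x2 OR NOT x2) AND NOT x3
    = NOT x3   — complement / identity
E2: x3 OR x5 OR NOT x3 AND NOT NOT x3
    = x3 OR x5 OR NOT x3 AND x3   — double negation
    = x3 OR x5   — complement / identity
These differ: at x2=0, x3=1, x5=1, E1 = 0 but E2 = 1.

No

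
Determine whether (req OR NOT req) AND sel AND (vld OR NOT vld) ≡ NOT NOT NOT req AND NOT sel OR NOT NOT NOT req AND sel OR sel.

No

E1: (req OR NOT req) AND sel AND (vld OR NOT vld)
    = sel AND (vld OR NOT vld)   [complement / identity]
    = sel   [complement / identity]
E2: NOT NOT NOT req AND NOT sel OR NOT NOT NOT req AND sel OR sel
    = NOT NOT NOT req OR sel   [distribution]
    = NOT req OR sel   [double negation]
These differ: at req=0, sel=0, vld=0, E1 = 0 but E2 = 1.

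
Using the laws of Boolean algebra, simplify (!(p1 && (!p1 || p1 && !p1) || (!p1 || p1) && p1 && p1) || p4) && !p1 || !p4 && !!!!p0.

!p1 || !p4 && p0

(!(p1 && (!p1 || p1 && !p1) || (!p1 || p1) && p1 && p1) || p4) && !p1 || !p4 && !!!!p0
= (!(p1 && !p1 || (!p1 || p1) && p1 && p1) || p4) && !p1 || !p4 && !!!!p0
= (!(p1 && !p1 || p1 && p1) || p4) && !p1 || !p4 && !!!!p0
= (!(p1 && !p1 || p1 && p1) || p4) && !p1 || !p4 && !!p0
= (!p1 || p4) && !p1 || !p4 && !!p0
= !p1 || !p4 && !!p0
= !p1 || !p4 && p0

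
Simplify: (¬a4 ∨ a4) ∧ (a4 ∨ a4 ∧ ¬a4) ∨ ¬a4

True

(¬a4 ∨ a4) ∧ (a4 ∨ a4 ∧ ¬a4) ∨ ¬a4
= a4 ∨ a4 ∧ ¬a4 ∨ ¬a4   — complement / identity
= a4 ∨ ¬a4   — complement / identity
= True   — complement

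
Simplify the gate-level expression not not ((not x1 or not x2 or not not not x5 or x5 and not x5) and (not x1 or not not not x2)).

not not ((not x1 or not x2 or not not not x5 or x5 and not x5) and (not x1 or not not not x2))
= not not ((not x1 or not x2 or not not not x5) and (not x1 or not not not x2))   (complement / identity)
= not not ((not x1 or not x2 or not not not x5) and (not x1 or not x2))   (double negation)
= not not ((not x1 or not x2 or not x5) and (not x1 or not x2))   (double negation)
= not not (not x1 or not x2)   (absorption)
= not x1 or not x2   (double negation)

not x1 or not x2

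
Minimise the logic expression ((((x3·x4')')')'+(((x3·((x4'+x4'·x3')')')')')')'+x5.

((((x3·x4')')')'+(((x3·((x4'+x4'·x3')')')')')')'+x5
= ((((x3·x4')')')'+(x3·((x4'+x4'·x3')')')')'+x5   — double negation
= ((((x3·x4')')')'+(x3·((x4')')')')'+x5   — absorption
= ((x3·x4')'+(x3·((x4')')')')'+x5   — double negation
= ((x3·x4')'+(x3·x4')')'+x5   — double negation
= x3·x4'·x3·x4'+x5   — De Morgan
= x3·x4'+x5   — idempotence

x3·x4'+x5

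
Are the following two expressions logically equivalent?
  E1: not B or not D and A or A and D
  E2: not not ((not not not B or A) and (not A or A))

E1: not B or not D and A or A and D
    = not B or A   (distribution)
E2: not not ((not not not B or A) and (not A or A))
    = (not not not B or A) and (not A or A)   (double negation)
    = (not B or A) and (not A or A)   (double negation)
    = not B or A   (complement / identity)
Both reduce to not B or A, so they are equivalent.

Yes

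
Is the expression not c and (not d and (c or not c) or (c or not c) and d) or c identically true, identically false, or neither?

identically true

not c and (not d and (c or not c) or (c or not c) and d) or c
= not c and (c or not c) or c
= not c or c
= True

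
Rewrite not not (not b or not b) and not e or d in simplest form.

not b and not e or d

not not (not b or not b) and not e or d
= (not b or not b) and not e or d   — double negation
= not b and not e or d   — idempotence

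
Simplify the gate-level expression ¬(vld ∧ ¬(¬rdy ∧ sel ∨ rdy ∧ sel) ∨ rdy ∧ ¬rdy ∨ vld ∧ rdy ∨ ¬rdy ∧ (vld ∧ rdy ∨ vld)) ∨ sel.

¬vld ∨ sel

¬(vld ∧ ¬(¬rdy ∧ sel ∨ rdy ∧ sel) ∨ rdy ∧ ¬rdy ∨ vld ∧ rdy ∨ ¬rdy ∧ (vld ∧ rdy ∨ vld)) ∨ sel
= ¬(vld ∧ ¬(¬rdy ∧ sel ∨ rdy ∧ sel) ∨ rdy ∧ ¬rdy ∨ vld ∧ rdy ∨ ¬rdy ∧ vld) ∨ sel   (absorption)
= ¬(vld ∧ ¬(¬rdy ∧ sel ∨ rdy ∧ sel) ∨ rdy ∧ ¬rdy ∨ vld) ∨ sel   (distribution)
= ¬(vld ∧ ¬(¬rdy ∧ sel ∨ rdy ∧ sel) ∨ vld) ∨ sel   (complement / identity)
= ¬(vld ∧ ¬sel ∨ vld) ∨ sel   (distribution)
= ¬vld ∨ sel   (absorption)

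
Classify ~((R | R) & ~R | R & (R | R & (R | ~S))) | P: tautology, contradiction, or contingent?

contingent

~((R | R) & ~R | R & (R | R & (R | ~S))) | P
= ~((R | R) & ~R | R & (R | R)) | P
= ~(R | R) | P
= ~R | P
This depends on P, R, so it is not a constant.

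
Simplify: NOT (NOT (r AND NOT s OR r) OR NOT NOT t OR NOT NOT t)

NOT (NOT (r AND NOT s OR r) OR NOT NOT t OR NOT NOT t)
= NOT (NOT r OR NOT NOT t OR NOT NOT t)   [absorption]
= NOT (NOT r OR NOT NOT t)   [idempotence]
= r AND NOT t   [De Morgan]

r AND NOT t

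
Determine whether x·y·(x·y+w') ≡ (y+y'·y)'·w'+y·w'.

E1: x·y·(x·y+w')
    = x·y
E2: (y+y'·y)'·w'+y·w'
    = y'·w'+y·w'
    = w'
These differ: at w=0, x=1, y=0, E1 = 0 but E2 = 1.

No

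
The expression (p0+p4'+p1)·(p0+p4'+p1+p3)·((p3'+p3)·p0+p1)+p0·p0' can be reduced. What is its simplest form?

p1+p0

(p0+p4'+p1)·(p0+p4'+p1+p3)·((p3'+p3)·p0+p1)+p0·p0'
= (p0+p4'+p1)·(p0+p4'+p1+p3)·(p0+p1)+p0·p0'   (complement / identity)
= (p0+p4'+p1)·(p0+p4'+p1+p3)·(p0+p1)   (complement / identity)
= (p0+p4'+p1)·(p0+p1)   (absorption)
= p1+(p0+p4')·p0   (distribution)
= p1+p0   (absorption)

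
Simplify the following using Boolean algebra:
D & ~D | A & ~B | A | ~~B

A | B

D & ~D | A & ~B | A | ~~B
= D & ~D | A & ~B | A | B   (double negation)
= A & ~B | A | B   (complement / identity)
= A | B   (absorption)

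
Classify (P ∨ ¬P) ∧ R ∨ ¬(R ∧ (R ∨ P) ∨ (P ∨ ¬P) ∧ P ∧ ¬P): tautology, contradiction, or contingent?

tautology

(P ∨ ¬P) ∧ R ∨ ¬(R ∧ (R ∨ P) ∨ (P ∨ ¬P) ∧ P ∧ ¬P)
= R ∨ ¬(R ∧ (R ∨ P) ∨ (P ∨ ¬P) ∧ P ∧ ¬P)   [complement / identity]
= R ∨ ¬(R ∧ (R ∨ P) ∨ P ∧ ¬P)   [complement / identity]
= R ∨ ¬(R ∨ P ∧ ¬P)   [absorption]
= R ∨ ¬R   [complement / identity]
= True   [complement]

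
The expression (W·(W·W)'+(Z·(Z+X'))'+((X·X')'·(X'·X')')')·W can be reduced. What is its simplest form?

(Z'+X')·W

(W·(W·W)'+(Z·(Z+X'))'+((X·X')'·(X'·X')')')·W
= (W·(W·W)'+(Z·(Z+X'))'+X·X'+X'·X')·W   [De Morgan]
= (W·(W·W)'+(Z·(Z+X'))'+X')·W   [distribution]
= (W·W'+(Z·(Z+X'))'+X')·W   [idempotence]
= ((Z·(Z+X'))'+X')·W   [complement / identity]
= (Z'+X')·W   [absorption]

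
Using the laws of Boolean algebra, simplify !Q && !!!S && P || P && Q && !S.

P && !S

!Q && !!!S && P || P && Q && !S
= !Q && !S && P || P && Q && !S   [double negation]
= P && (!Q && !S || Q && !S)   [distribution]
= P && !S   [distribution]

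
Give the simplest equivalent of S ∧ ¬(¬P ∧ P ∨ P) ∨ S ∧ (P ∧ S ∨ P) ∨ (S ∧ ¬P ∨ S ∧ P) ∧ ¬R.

S

S ∧ ¬(¬P ∧ P ∨ P) ∨ S ∧ (P ∧ S ∨ P) ∨ (S ∧ ¬P ∨ S ∧ P) ∧ ¬R
= S ∧ ¬(¬P ∧ P ∨ P) ∨ S ∧ P ∨ (S ∧ ¬P ∨ S ∧ P) ∧ ¬R
= S ∧ ¬P ∨ S ∧ P ∨ (S ∧ ¬P ∨ S ∧ P) ∧ ¬R
= S ∧ ¬P ∨ S ∧ P
= S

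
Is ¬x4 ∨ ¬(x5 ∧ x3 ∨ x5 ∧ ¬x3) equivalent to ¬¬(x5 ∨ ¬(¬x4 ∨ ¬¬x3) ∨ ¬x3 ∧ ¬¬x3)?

No

E1: ¬x4 ∨ ¬(x5 ∧ x3 ∨ x5 ∧ ¬x3)
    = ¬x4 ∨ ¬x5   [distribution]
E2: ¬¬(x5 ∨ ¬(¬x4 ∨ ¬¬x3) ∨ ¬x3 ∧ ¬¬x3)
    = ¬¬(x5 ∨ x4 ∧ ¬x3 ∨ ¬x3 ∧ ¬¬x3)   [De Morgan]
    = ¬¬(x5 ∨ x4 ∧ ¬x3 ∨ ¬x3 ∧ x3)   [double negation]
    = ¬¬(x5 ∨ x4 ∧ ¬x3)   [complement / identity]
    = x5 ∨ x4 ∧ ¬x3   [double negation]
These differ: at x3=1, x4=1, x5=1, E1 = 0 but E2 = 1.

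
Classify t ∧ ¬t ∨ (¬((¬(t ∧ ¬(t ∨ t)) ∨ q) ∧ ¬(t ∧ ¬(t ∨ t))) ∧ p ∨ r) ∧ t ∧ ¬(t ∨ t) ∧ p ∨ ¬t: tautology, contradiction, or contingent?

t ∧ ¬t ∨ (¬((¬(t ∧ ¬(t ∨ t)) ∨ q) ∧ ¬(t ∧ ¬(t ∨ t))) ∧ p ∨ r) ∧ t ∧ ¬(t ∨ t) ∧ p ∨ ¬t
= t ∧ ¬t ∨ (¬¬(t ∧ ¬(t ∨ t)) ∧ p ∨ r) ∧ t ∧ ¬(t ∨ t) ∧ p ∨ ¬t   — absorption
= t ∧ ¬t ∨ (t ∧ ¬(t ∨ t) ∧ p ∨ r) ∧ t ∧ ¬(t ∨ t) ∧ p ∨ ¬t   — double negation
= t ∧ ¬t ∨ t ∧ ¬(t ∨ t) ∧ p ∨ ¬t   — absorption
= t ∧ ¬t ∨ t ∧ ¬t ∧ p ∨ ¬t   — idempotence
= t ∧ ¬t ∨ ¬t   — absorption
= ¬t   — complement / identity
This depends on t, so it is not a constant.

contingent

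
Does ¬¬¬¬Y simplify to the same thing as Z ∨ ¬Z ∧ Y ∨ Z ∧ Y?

E1: ¬¬¬¬Y
    = ¬¬Y
    = Y
E2: Z ∨ ¬Z ∧ Y ∨ Z ∧ Y
    = Z ∨ Y
These differ: at Y=0, Z=1, E1 = 0 but E2 = 1.

No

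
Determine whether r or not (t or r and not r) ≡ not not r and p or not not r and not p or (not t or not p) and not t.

E1: r or not (t or r and not r)
    = r or not t   [complement / identity]
E2: not not r and p or not not r and not p or (not t or not p) and not t
    = not not r or (not t or not p) and not t   [distribution]
    = r or (not t or not p) and not t   [double negation]
    = r or not t   [absorption]
Both reduce to r or not t, so they are equivalent.

Yes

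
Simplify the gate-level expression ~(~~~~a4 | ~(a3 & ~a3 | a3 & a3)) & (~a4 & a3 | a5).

~a4 & a3

~(~~~~a4 | ~(a3 & ~a3 | a3 & a3)) & (~a4 & a3 | a5)
= ~(~~~~a4 | ~a3) & (~a4 & a3 | a5)   (distribution)
= ~(~~a4 | ~a3) & (~a4 & a3 | a5)   (double negation)
= ~a4 & a3 & (~a4 & a3 | a5)   (De Morgan)
= ~a4 & a3   (absorption)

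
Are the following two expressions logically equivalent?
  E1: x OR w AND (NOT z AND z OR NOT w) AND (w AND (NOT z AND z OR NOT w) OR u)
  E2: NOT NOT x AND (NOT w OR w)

Yes

E1: x OR w AND (NOT z AND z OR NOT w) AND (w AND (NOT z AND z OR NOT w) OR u)
    = x OR w AND (NOT z AND z OR NOT w)   — absorption
    = x OR w AND NOT w   — complement / identity
    = x   — complement / identity
E2: NOT NOT x AND (NOT w OR w)
    = NOT NOT x   — complement / identity
    = x   — double negation
Both reduce to x, so they are equivalent.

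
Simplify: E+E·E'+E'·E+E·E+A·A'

E

E+E·E'+E'·E+E·E+A·A'
= E+E·E'+E·E+A·A'   (complement / identity)
= E+E·E'+E·E   (complement / identity)
= E+E   (distribution)
= E   (idempotence)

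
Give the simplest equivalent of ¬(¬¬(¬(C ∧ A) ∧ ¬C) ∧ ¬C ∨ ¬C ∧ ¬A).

¬(¬¬(¬(C ∧ A) ∧ ¬C) ∧ ¬C ∨ ¬C ∧ ¬A)
= ¬(¬(C ∧ A ∨ C) ∧ ¬C ∨ ¬C ∧ ¬A)   [De Morgan]
= ¬(¬C ∧ ¬C ∨ ¬C ∧ ¬A)   [absorption]
= ¬(¬C ∨ ¬C ∧ ¬A)   [idempotence]
= ¬¬C   [absorption]
= C   [double negation]

C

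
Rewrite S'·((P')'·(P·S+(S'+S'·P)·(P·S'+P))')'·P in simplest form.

S'·((P')'·(P·S+(S'+S'·P)·(P·S'+P))')'·P
= S'·((P')'·(P·S+S'·(P·S'+P))')'·P
= S'·((P')'·(P·S+S'·P)')'·P
= S'·((P')'·P')'·P
= S'·(P'+P)·P
= S'·P

S'·P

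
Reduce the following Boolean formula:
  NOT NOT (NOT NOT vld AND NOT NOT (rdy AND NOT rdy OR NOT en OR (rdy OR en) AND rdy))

NOT NOT (NOT NOT vld AND NOT NOT (rdy AND NOT rdy OR NOT en OR (rdy OR en) AND rdy))
= NOT NOT (NOT NOT vld AND NOT NOT (rdy AND NOT rdy OR NOT en OR rdy))
= NOT NOT (NOT NOT vld AND NOT NOT (NOT en OR rdy))
= NOT (NOT vld OR NOT (NOT en OR rdy))
= vld AND (NOT en OR rdy)

vld AND (NOT en OR rdy)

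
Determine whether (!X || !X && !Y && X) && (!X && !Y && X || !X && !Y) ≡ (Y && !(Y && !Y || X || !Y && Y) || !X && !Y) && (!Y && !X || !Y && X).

Yes

E1: (!X || !X && !Y && X) && (!X && !Y && X || !X && !Y)
    = !X && !Y && X || !X && !X && !Y   (distribution)
    = !X && !Y   (distribution)
E2: (Y && !(Y && !Y || X || !Y && Y) || !X && !Y) && (!Y && !X || !Y && X)
    = (Y && !(X || !Y && Y) || !X && !Y) && (!Y && !X || !Y && X)   (complement / identity)
    = (Y && !X || !X && !Y) && (!Y && !X || !Y && X)   (complement / identity)
    = (Y && !X || !X && !Y) && !Y   (distribution)
    = !X && !Y   (distribution)
Both reduce to !X && !Y, so they are equivalent.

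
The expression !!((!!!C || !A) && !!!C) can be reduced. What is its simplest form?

!C

!!((!!!C || !A) && !!!C)
= !!!!!C   — absorption
= !!!C   — double negation
= !C   — double negation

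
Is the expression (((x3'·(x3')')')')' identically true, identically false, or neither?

identically true

(((x3'·(x3')')')')'
= (x3'·(x3')')'
= x3+x3'
= 1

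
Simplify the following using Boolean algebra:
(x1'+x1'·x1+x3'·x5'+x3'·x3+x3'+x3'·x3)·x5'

(x1'+x1'·x1+x3'·x5'+x3'·x3+x3'+x3'·x3)·x5'
= (x1'+x1'·x1+x3'·x5'+x3'+x3'·x3)·x5'   [complement / identity]
= (x1'+x3'·x5'+x3'+x3'·x3)·x5'   [complement / identity]
= (x1'+x3'+x3'·x3)·x5'   [absorption]
= (x1'+x3')·x5'   [complement / identity]

(x1'+x3')·x5'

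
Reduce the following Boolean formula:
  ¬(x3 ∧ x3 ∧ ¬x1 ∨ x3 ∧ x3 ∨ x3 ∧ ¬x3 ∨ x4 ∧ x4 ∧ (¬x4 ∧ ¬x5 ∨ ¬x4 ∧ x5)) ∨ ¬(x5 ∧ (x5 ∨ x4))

¬(x3 ∧ x3 ∧ ¬x1 ∨ x3 ∧ x3 ∨ x3 ∧ ¬x3 ∨ x4 ∧ x4 ∧ (¬x4 ∧ ¬x5 ∨ ¬x4 ∧ x5)) ∨ ¬(x5 ∧ (x5 ∨ x4))
= ¬(x3 ∧ x3 ∨ x3 ∧ ¬x3 ∨ x4 ∧ x4 ∧ (¬x4 ∧ ¬x5 ∨ ¬x4 ∧ x5)) ∨ ¬(x5 ∧ (x5 ∨ x4))
= ¬(x3 ∧ x3 ∨ x3 ∧ ¬x3 ∨ x4 ∧ x4 ∧ (¬x4 ∧ ¬x5 ∨ ¬x4 ∧ x5)) ∨ ¬x5
= ¬(x3 ∧ x3 ∨ x3 ∧ ¬x3 ∨ x4 ∧ (¬x4 ∧ ¬x5 ∨ ¬x4 ∧ x5)) ∨ ¬x5
= ¬(x3 ∨ x4 ∧ (¬x4 ∧ ¬x5 ∨ ¬x4 ∧ x5)) ∨ ¬x5
= ¬(x3 ∨ x4 ∧ ¬x4) ∨ ¬x5
= ¬x3 ∨ ¬x5

¬x3 ∨ ¬x5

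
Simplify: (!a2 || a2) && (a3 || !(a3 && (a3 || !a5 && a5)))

true

(!a2 || a2) && (a3 || !(a3 && (a3 || !a5 && a5)))
= (!a2 || a2) && (a3 || !(a3 && a3))   — complement / identity
= a3 || !(a3 && a3)   — complement / identity
= a3 || !a3   — idempotence
= true   — complement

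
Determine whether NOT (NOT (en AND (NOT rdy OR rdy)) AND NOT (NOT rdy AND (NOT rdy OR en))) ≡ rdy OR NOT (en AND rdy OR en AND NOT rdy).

E1: NOT (NOT (en AND (NOT rdy OR rdy)) AND NOT (NOT rdy AND (NOT rdy OR en)))
    = NOT (NOT (en AND (NOT rdy OR rdy)) AND NOT NOT rdy)   [absorption]
    = NOT (NOT en AND NOT NOT rdy)   [complement / identity]
    = en OR NOT rdy   [De Morgan]
E2: rdy OR NOT (en AND rdy OR en AND NOT rdy)
    = rdy OR NOT en   [distribution]
These differ: at en=1, rdy=0, E1 = 1 but E2 = 0.

No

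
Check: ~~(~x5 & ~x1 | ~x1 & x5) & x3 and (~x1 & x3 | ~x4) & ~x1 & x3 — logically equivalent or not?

Yes

E1: ~~(~x5 & ~x1 | ~x1 & x5) & x3
    = ~~~x1 & x3   [distribution]
    = ~x1 & x3   [double negation]
E2: (~x1 & x3 | ~x4) & ~x1 & x3
    = ~x1 & x3   [absorption]
Both reduce to ~x1 & x3, so they are equivalent.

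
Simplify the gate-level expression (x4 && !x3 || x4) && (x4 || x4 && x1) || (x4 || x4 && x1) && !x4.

x4

(x4 && !x3 || x4) && (x4 || x4 && x1) || (x4 || x4 && x1) && !x4
= x4 && (x4 || x4 && x1) || (x4 || x4 && x1) && !x4   (absorption)
= x4 || x4 && x1   (distribution)
= x4   (absorption)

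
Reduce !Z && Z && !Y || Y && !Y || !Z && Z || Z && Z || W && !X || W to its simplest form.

!Z && Z && !Y || Y && !Y || !Z && Z || Z && Z || W && !X || W
= !Z && Z && !Y || !Z && Z || Z && Z || W && !X || W
= !Z && Z && !Y || !Z && Z || Z && Z || W
= !Z && Z || Z && Z || W
= Z || W

Z || W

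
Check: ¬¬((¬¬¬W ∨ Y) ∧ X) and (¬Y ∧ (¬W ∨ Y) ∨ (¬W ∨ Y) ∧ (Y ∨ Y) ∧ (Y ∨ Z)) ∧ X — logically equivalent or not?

Yes

E1: ¬¬((¬¬¬W ∨ Y) ∧ X)
    = ¬¬((¬W ∨ Y) ∧ X)   [double negation]
    = (¬W ∨ Y) ∧ X   [double negation]
E2: (¬Y ∧ (¬W ∨ Y) ∨ (¬W ∨ Y) ∧ (Y ∨ Y) ∧ (Y ∨ Z)) ∧ X
    = (¬Y ∧ (¬W ∨ Y) ∨ (¬W ∨ Y) ∧ (Y ∧ Z ∨ Y)) ∧ X   [distribution]
    = (¬Y ∧ (¬W ∨ Y) ∨ (¬W ∨ Y) ∧ Y) ∧ X   [absorption]
    = (¬W ∨ Y) ∧ X   [distribution]
Both reduce to (¬W ∨ Y) ∧ X, so they are equivalent.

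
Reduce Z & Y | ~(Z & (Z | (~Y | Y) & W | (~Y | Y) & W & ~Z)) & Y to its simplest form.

Z & Y | ~(Z & (Z | (~Y | Y) & W | (~Y | Y) & W & ~Z)) & Y
= Z & Y | ~(Z & (Z | (~Y | Y) & W)) & Y   [absorption]
= Z & Y | ~(Z & (Z | W)) & Y   [complement / identity]
= Z & Y | ~Z & Y   [absorption]
= Y   [distribution]

Y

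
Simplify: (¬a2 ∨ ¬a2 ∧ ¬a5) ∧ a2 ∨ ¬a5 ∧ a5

(¬a2 ∨ ¬a2 ∧ ¬a5) ∧ a2 ∨ ¬a5 ∧ a5
= ¬a2 ∧ a2 ∨ ¬a5 ∧ a5   [absorption]
= ¬a5 ∧ a5   [complement / identity]
= False   [complement]

False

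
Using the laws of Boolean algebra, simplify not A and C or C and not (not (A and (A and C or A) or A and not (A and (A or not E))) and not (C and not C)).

C

not A and C or C and not (not (A and (A and C or A) or A and not (A and (A or not E))) and not (C and not C))
= not A and C or C and (A and (A and C or A) or A and not (A and (A or not E)) or C and not C)
= not A and C or C and (A and (A and C or A) or A and not A or C and not C)
= not A and C or C and (A and A or A and not A or C and not C)
= not A and C or C and (A or C and not C)
= not A and C or C and A
= C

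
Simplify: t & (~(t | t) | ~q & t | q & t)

t & (~(t | t) | ~q & t | q & t)
= t & (~(t | t) | t)
= t & (~t | t)
= t

t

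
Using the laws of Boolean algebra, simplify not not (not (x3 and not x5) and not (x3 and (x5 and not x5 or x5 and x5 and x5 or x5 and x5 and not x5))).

not x3

not not (not (x3 and not x5) and not (x3 and (x5 and not x5 or x5 and x5 and x5 or x5 and x5 and not x5)))
= not (x3 and not x5 or x3 and (x5 and not x5 or x5 and x5 and x5 or x5 and x5 and not x5))   — De Morgan
= not (x3 and not x5 or x3 and (x5 and not x5 or x5 and x5))   — distribution
= not (x3 and not x5 or x3 and x5)   — distribution
= not x3   — distribution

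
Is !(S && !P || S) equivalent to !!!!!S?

Yes

E1: !(S && !P || S)
    = !S   (absorption)
E2: !!!!!S
    = !!!S   (double negation)
    = !S   (double negation)
Both reduce to !S, so they are equivalent.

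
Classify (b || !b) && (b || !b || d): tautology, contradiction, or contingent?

tautology

(b || !b) && (b || !b || d)
= b || !b
= true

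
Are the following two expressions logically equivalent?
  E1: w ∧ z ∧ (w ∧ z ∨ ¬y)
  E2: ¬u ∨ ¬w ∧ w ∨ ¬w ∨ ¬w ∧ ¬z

No

E1: w ∧ z ∧ (w ∧ z ∨ ¬y)
    = w ∧ z
E2: ¬u ∨ ¬w ∧ w ∨ ¬w ∨ ¬w ∧ ¬z
    = ¬u ∨ ¬w ∧ w ∨ ¬w
    = ¬u ∨ ¬w
These differ: at u=0, w=0, y=0, z=0, E1 = 0 but E2 = 1.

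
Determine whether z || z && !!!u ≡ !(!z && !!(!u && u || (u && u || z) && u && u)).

E1: z || z && !!!u
    = z || z && !u
    = z
E2: !(!z && !!(!u && u || (u && u || z) && u && u))
    = !(!z && !!(!u && u || u && u))
    = !(!z && !!u)
    = z || !u
These differ: at u=0, z=0, E1 = 0 but E2 = 1.

No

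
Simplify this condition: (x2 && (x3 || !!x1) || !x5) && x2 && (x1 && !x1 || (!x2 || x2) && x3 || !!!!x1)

x2 && (x3 || x1)

(x2 && (x3 || !!x1) || !x5) && x2 && (x1 && !x1 || (!x2 || x2) && x3 || !!!!x1)
= (x2 && (x3 || !!x1) || !x5) && x2 && ((!x2 || x2) && x3 || !!!!x1)   — complement / identity
= (x2 && (x3 || !!x1) || !x5) && x2 && (x3 || !!!!x1)   — complement / identity
= (x2 && (x3 || !!x1) || !x5) && x2 && (x3 || !!x1)   — double negation
= x2 && (x3 || !!x1)   — absorption
= x2 && (x3 || x1)   — double negation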